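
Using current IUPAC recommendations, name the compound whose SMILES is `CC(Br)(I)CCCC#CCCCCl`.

The longest carbon chain that includes the multiple bond has 10 carbons, so the parent hydride is decane.
There is one C≡C triple bond, indicated by the ending -yne.
Choose the numbering such that numbering from this end puts the triple bond at C-4 rather than C-6.
That gives the triple bond between C-4 and C-5; a bromo group at C-9; a chloro group at C-1; an iodo group at C-9.
Substituent prefixes are cited in alphabetical order (multiplying prefixes like di-/tri- are ignored for ordering).
Assembling the pieces gives 9-bromo-1-chloro-9-iododec-4-yne.

9-bromo-1-chloro-9-iododec-4-yne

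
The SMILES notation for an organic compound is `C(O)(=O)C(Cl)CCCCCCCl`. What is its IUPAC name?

The longest carbon chain that includes the –COOH group has 8 carbons, so the parent hydride is octane.
The principal characteristic group is a carboxylic acid (terminal –COOH), named with the suffix -oic acid.
Number the chain so that the carboxylic acid carbon is C-1 by definition.
This places chloro groups at C-2 and C-8.
Assembling the pieces gives 2,8-dichlorooctanoic acid.

2,8-dichlorooctanoic acid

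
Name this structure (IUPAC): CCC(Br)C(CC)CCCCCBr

The longest continuous carbon chain has 9 atoms, so the parent hydride is nonane.
Choose the numbering such that the substituent locant set {1,6,7} is lower than {3,4,9} at the first point of difference.
This places bromo groups at C-1 and C-7; an ethyl group at C-6.
The substituents are ordered alphabetically, ignoring any di-/tri- multipliers.
The name is 1,7-dibromo-6-ethylnonane.

1,7-dibromo-6-ethylnonane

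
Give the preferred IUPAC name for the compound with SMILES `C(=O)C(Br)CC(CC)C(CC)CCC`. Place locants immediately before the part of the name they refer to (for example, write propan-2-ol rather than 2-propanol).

2-bromo-4,5-diethyloctanal

Counting along the main chain through the –CHO group gives 8 carbons: the parent is octane.
The principal characteristic group is an aldehyde (terminal –CHO), named with the suffix -al.
The numbering direction is chosen so that the aldehyde carbon is C-1 by definition.
With this numbering: a bromo group at C-2; ethyl groups at C-4 and C-5.
Prefixes are listed alphabetically: bromo, ethyl.
Putting it together: 2-bromo-4,5-diethyloctanal.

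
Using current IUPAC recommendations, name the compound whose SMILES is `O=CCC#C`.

The longest chain bearing the –CHO group and the multiple bond is 4 carbons long (butane).
An aldehyde (terminal –CHO) is the principal characteristic group, giving the suffix -al.
There is one C≡C triple bond, indicated by the ending -yne.
Choose the numbering such that the aldehyde carbon is C-1 by definition.
With this numbering: the triple bond between C-3 and C-4.
Putting it together: but-3-ynal.

but-3-ynal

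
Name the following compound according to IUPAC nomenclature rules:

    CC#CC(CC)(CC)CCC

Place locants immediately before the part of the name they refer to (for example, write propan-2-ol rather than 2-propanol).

4,4-diethylhept-2-yne

Counting along the main chain through the multiple bond gives 7 carbons: the parent is heptane.
There is one C≡C triple bond, indicated by the ending -yne.
The numbering direction is chosen so that numbering from this end puts the triple bond at C-2 rather than C-5.
That gives the triple bond between C-2 and C-3; two ethyl groups at C-4.
The name is 4,4-diethylhept-2-yne.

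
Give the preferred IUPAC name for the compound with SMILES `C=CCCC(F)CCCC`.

The longest chain bearing the multiple bond is 9 carbons long (nonane).
The chain contains a C=C double bond, so the unsaturation ending is -ene.
Number the chain so that numbering from this end puts the double bond at C-1 rather than C-8.
That gives the double bond between C-1 and C-2; a fluoro group at C-5.
The name is 5-fluoronon-1-ene.

5-fluoronon-1-ene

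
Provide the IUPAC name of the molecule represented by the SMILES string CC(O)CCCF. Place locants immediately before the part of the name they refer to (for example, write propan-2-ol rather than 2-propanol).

5-fluoropentan-2-ol

The longest chain bearing the –OH group is 5 carbons long (pentane).
The highest-priority functional group is an alcohol (–OH), so the name ends in -ol.
Choose the numbering such that numbering from this end puts the hydroxyl group at C-2 rather than C-4.
This places the hydroxyl at C-2; a fluoro group at C-5.
Assembling the pieces gives 5-fluoropentan-2-ol.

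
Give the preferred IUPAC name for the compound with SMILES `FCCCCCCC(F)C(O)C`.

3,9-difluorononan-2-ol

The longest chain bearing the –OH group is 9 carbons long (nonane).
The highest-priority functional group is an alcohol (–OH), so the name ends in -ol.
The numbering direction is chosen so that numbering from this end puts the hydroxyl group at C-2 rather than C-8.
This places the hydroxyl at C-2; fluoro groups at C-3 and C-9.
Putting it together: 3,9-difluorononan-2-ol.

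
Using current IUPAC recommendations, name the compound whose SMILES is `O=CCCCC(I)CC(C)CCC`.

5-iodo-7-methyldecanal

Counting along the main chain through the –CHO group gives 10 carbons: the parent is decane.
The principal characteristic group is an aldehyde (terminal –CHO), named with the suffix -al.
Number the chain so that the aldehyde carbon is C-1 by definition.
With this numbering: an iodo group at C-5; a methyl group at C-7.
The substituents are ordered alphabetically, ignoring any di-/tri- multipliers.
Putting it together: 5-iodo-7-methyldecanal.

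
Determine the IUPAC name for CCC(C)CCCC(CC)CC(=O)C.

The longest chain bearing the carbonyl is 10 carbons long (decane).
The principal characteristic group is a ketone (C=O on an internal carbon), named with the suffix -one.
Choose the numbering such that numbering from this end puts the carbonyl group at C-2 rather than C-9.
This places the carbonyl at C-2; an ethyl group at C-4; a methyl group at C-8.
Prefixes are listed alphabetically: ethyl, methyl.
Putting it together: 4-ethyl-8-methyldecan-2-one.

4-ethyl-8-methyldecan-2-one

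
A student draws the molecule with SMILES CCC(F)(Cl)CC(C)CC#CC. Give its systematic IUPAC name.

7-chloro-7-fluoro-5-methylnon-2-yne

The longest carbon chain that includes the multiple bond has 9 carbons, so the parent hydride is nonane.
The chain contains a C≡C triple bond, so the unsaturation ending is -yne.
Choose the numbering such that numbering from this end puts the triple bond at C-2 rather than C-7.
With this numbering: the triple bond between C-2 and C-3; a chloro group at C-7; a fluoro group at C-7; a methyl group at C-5.
Prefixes are listed alphabetically: chloro, fluoro, methyl.
The name is 7-chloro-7-fluoro-5-methylnon-2-yne.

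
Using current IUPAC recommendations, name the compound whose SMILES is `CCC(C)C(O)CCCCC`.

The longest chain bearing the –OH group is 9 carbons long (nonane).
The highest-priority functional group is an alcohol (–OH), so the name ends in -ol.
Number the chain so that numbering from this end puts the hydroxyl group at C-4 rather than C-6.
This places the hydroxyl at C-4; a methyl group at C-3.
The name is 3-methylnonan-4-ol.

3-methylnonan-4-ol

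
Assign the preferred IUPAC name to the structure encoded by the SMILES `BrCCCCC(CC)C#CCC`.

The longest chain bearing the multiple bond is 9 carbons long (nonane).
A C≡C triple bond in the chain gives the infix -yne-.
Choose the numbering such that numbering from this end puts the triple bond at C-3 rather than C-6.
That gives the triple bond between C-3 and C-4; a bromo group at C-9; an ethyl group at C-5.
Substituent prefixes are cited in alphabetical order (multiplying prefixes like di-/tri- are ignored for ordering).
Assembling the pieces gives 9-bromo-5-ethylnon-3-yne.

9-bromo-5-ethylnon-3-yne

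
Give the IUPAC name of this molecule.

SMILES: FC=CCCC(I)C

1-fluoro-5-iodohex-1-ene

The longest carbon chain that includes the multiple bond has 6 carbons, so the parent hydride is hexane.
The chain contains a C=C double bond, so the unsaturation ending is -ene.
Choose the numbering such that numbering from this end puts the double bond at C-1 rather than C-5.
With this numbering: the double bond between C-1 and C-2; a fluoro group at C-1; an iodo group at C-5.
Prefixes are listed alphabetically: fluoro, iodo.
The name is 1-fluoro-5-iodohex-1-ene.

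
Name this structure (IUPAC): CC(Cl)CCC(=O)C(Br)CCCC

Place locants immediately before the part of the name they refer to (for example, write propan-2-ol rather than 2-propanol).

6-bromo-2-chlorodecan-5-one

The longest carbon chain that includes the carbonyl has 10 carbons, so the parent hydride is decane.
A ketone (C=O on an internal carbon) is the principal characteristic group, giving the suffix -one.
The numbering direction is chosen so that numbering from this end puts the carbonyl group at C-5 rather than C-6.
With this numbering: the carbonyl at C-5; a bromo group at C-6; a chloro group at C-2.
Prefixes are listed alphabetically: bromo, chloro.
Assembling the pieces gives 6-bromo-2-chlorodecan-5-one.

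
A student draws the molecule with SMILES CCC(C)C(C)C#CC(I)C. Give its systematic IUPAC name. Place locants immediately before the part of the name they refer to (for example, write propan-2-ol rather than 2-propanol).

Counting along the main chain through the multiple bond gives 8 carbons: the parent is octane.
There is one C≡C triple bond, indicated by the ending -yne.
The numbering direction is chosen so that numbering from this end puts the triple bond at C-3 rather than C-5.
With this numbering: the triple bond between C-3 and C-4; an iodo group at C-2; methyl groups at C-5 and C-6.
The substituents are ordered alphabetically, ignoring any di-/tri- multipliers.
The name is 2-iodo-5,6-dimethyloct-3-yne.

2-iodo-5,6-dimethyloct-3-yne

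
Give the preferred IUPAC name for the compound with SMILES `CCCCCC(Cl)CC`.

3-chlorooctane

The longest continuous carbon chain has 8 atoms, so the parent hydride is octane.
The numbering direction is chosen so that the substituent locant set {3} is lower than {6} at the first point of difference.
That gives a chloro group at C-3.
Putting it together: 3-chlorooctane.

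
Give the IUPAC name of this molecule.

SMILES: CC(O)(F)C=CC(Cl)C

5-chloro-2-fluorohex-3-en-2-ol

The longest chain bearing the –OH group and the multiple bond is 6 carbons long (hexane).
The highest-priority functional group is an alcohol (–OH), so the name ends in -ol.
A C=C double bond in the chain gives the infix -ene-.
Choose the numbering such that numbering from this end puts the hydroxyl group at C-2 rather than C-5.
That gives the hydroxyl at C-2; the double bond between C-3 and C-4; a chloro group at C-5; a fluoro group at C-2.
The substituents are ordered alphabetically, ignoring any di-/tri- multipliers.
Putting it together: 5-chloro-2-fluorohex-3-en-2-ol.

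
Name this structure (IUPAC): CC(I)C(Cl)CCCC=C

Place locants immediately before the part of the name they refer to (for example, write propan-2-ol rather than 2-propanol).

6-chloro-7-iodooct-1-ene

The longest chain bearing the multiple bond is 8 carbons long (octane).
There is one C=C double bond, indicated by the ending -ene.
Number the chain so that numbering from this end puts the double bond at C-1 rather than C-7.
That gives the double bond between C-1 and C-2; a chloro group at C-6; an iodo group at C-7.
The substituents are ordered alphabetically, ignoring any di-/tri- multipliers.
Putting it together: 6-chloro-7-iodooct-1-ene.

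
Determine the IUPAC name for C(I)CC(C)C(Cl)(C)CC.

The longest carbon chain is 6 atoms: the parent is hexane.
The numbering direction is chosen so that the substituent locant set {1,3,4,4} is lower than {3,3,4,6} at the first point of difference.
That gives a chloro group at C-4; an iodo group at C-1; methyl groups at C-3 and C-4.
The substituents are ordered alphabetically, ignoring any di-/tri- multipliers.
Assembling the pieces gives 4-chloro-1-iodo-3,4-dimethylhexane.

4-chloro-1-iodo-3,4-dimethylhexane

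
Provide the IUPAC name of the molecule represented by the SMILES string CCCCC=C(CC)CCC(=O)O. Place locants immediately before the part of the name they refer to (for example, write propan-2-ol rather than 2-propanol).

4-ethylnon-4-enoic acid

Counting along the main chain through the –COOH group and the multiple bond gives 9 carbons: the parent is nonane.
The highest-priority functional group is a carboxylic acid (terminal –COOH), so the name ends in -oic acid.
A C=C double bond in the chain gives the infix -ene-.
Choose the numbering such that the carboxylic acid carbon is C-1 by definition.
With this numbering: the double bond between C-4 and C-5; an ethyl group at C-4.
Assembling the pieces gives 4-ethylnon-4-enoic acid.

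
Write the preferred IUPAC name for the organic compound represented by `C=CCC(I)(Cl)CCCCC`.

4-chloro-4-iodonon-1-ene

The longest chain bearing the multiple bond is 9 carbons long (nonane).
The chain contains a C=C double bond, so the unsaturation ending is -ene.
Choose the numbering such that numbering from this end puts the double bond at C-1 rather than C-8.
That gives the double bond between C-1 and C-2; a chloro group at C-4; an iodo group at C-4.
Prefixes are listed alphabetically: chloro, iodo.
Putting it together: 4-chloro-4-iodonon-1-ene.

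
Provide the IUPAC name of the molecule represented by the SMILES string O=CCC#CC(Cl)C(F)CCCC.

5-chloro-6-fluorodec-3-ynal

The longest chain bearing the –CHO group and the multiple bond is 10 carbons long (decane).
The principal characteristic group is an aldehyde (terminal –CHO), named with the suffix -al.
A C≡C triple bond in the chain gives the infix -yne-.
Choose the numbering such that the aldehyde carbon is C-1 by definition.
This places the triple bond between C-3 and C-4; a chloro group at C-5; a fluoro group at C-6.
Prefixes are listed alphabetically: chloro, fluoro.
Assembling the pieces gives 5-chloro-6-fluorodec-3-ynal.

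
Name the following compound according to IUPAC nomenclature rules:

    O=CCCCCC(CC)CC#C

6-ethylnon-8-ynal

Counting along the main chain through the –CHO group and the multiple bond gives 9 carbons: the parent is nonane.
The principal characteristic group is an aldehyde (terminal –CHO), named with the suffix -al.
The chain contains a C≡C triple bond, so the unsaturation ending is -yne.
Number the chain so that the aldehyde carbon is C-1 by definition.
That gives the triple bond between C-8 and C-9; an ethyl group at C-6.
Putting it together: 6-ethylnon-8-ynal.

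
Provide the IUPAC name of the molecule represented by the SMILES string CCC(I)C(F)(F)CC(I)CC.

4,4-difluoro-3,6-diiodooctane

The longest continuous carbon chain has 8 atoms, so the parent hydride is octane.
Choose the numbering such that the substituent locant set {3,4,4,6} is lower than {3,5,5,6} at the first point of difference.
This places two fluoro groups at C-4; iodo groups at C-3 and C-6.
The substituents are ordered alphabetically, ignoring any di-/tri- multipliers.
Assembling the pieces gives 4,4-difluoro-3,6-diiodooctane.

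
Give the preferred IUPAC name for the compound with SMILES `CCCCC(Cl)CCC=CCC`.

The longest carbon chain that includes the multiple bond has 11 carbons, so the parent hydride is undecane.
A C=C double bond in the chain gives the infix -ene-.
The numbering direction is chosen so that numbering from this end puts the double bond at C-3 rather than C-8.
This places the double bond between C-3 and C-4; a chloro group at C-7.
Putting it together: 7-chloroundec-3-ene.

7-chloroundec-3-ene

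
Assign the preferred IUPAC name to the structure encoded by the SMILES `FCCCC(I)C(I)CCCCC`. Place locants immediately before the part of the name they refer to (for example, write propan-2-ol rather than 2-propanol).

1-fluoro-4,5-diiododecane

The parent chain contains 10 carbons (decane).
Choose the numbering such that the substituent locant set {1,4,5} is lower than {6,7,10} at the first point of difference.
This places a fluoro group at C-1; iodo groups at C-4 and C-5.
Substituent prefixes are cited in alphabetical order (multiplying prefixes like di-/tri- are ignored for ordering).
The name is 1-fluoro-4,5-diiododecane.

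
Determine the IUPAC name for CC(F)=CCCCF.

2,6-difluorohex-2-ene

Counting along the main chain through the multiple bond gives 6 carbons: the parent is hexane.
A C=C double bond in the chain gives the infix -ene-.
The numbering direction is chosen so that numbering from this end puts the double bond at C-2 rather than C-4.
This places the double bond between C-2 and C-3; fluoro groups at C-2 and C-6.
Putting it together: 2,6-difluorohex-2-ene.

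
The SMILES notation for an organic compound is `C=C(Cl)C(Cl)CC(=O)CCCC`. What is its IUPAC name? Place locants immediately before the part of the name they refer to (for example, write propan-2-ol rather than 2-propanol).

The longest carbon chain that includes the carbonyl and the multiple bond has 9 carbons, so the parent hydride is nonane.
A ketone (C=O on an internal carbon) is the principal characteristic group, giving the suffix -one.
There is one C=C double bond, indicated by the ending -ene.
Number the chain so that numbering from this end puts the double bond at C-1 rather than C-8.
With this numbering: the carbonyl at C-5; the double bond between C-1 and C-2; chloro groups at C-2 and C-3.
The name is 2,3-dichloronon-1-en-5-one.

2,3-dichloronon-1-en-5-one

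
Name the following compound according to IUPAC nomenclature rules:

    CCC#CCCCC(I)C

Counting along the main chain through the multiple bond gives 9 carbons: the parent is nonane.
A C≡C triple bond in the chain gives the infix -yne-.
Number the chain so that numbering from this end puts the triple bond at C-3 rather than C-6.
That gives the triple bond between C-3 and C-4; an iodo group at C-8.
Putting it together: 8-iodonon-3-yne.

8-iodonon-3-yne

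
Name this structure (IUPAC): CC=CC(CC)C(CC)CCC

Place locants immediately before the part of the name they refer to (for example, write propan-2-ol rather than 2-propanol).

4,5-diethyloct-2-ene

The longest carbon chain that includes the multiple bond has 8 carbons, so the parent hydride is octane.
A C=C double bond in the chain gives the infix -ene-.
Choose the numbering such that numbering from this end puts the double bond at C-2 rather than C-6.
That gives the double bond between C-2 and C-3; ethyl groups at C-4 and C-5.
The name is 4,5-diethyloct-2-ene.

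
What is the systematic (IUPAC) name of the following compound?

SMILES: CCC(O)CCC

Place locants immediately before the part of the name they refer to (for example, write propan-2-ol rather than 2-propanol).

The longest chain bearing the –OH group is 6 carbons long (hexane).
An alcohol (–OH) is the principal characteristic group, giving the suffix -ol.
Choose the numbering such that numbering from this end puts the hydroxyl group at C-3 rather than C-4.
With this numbering: the hydroxyl at C-3.
Assembling the pieces gives hexan-3-ol.

hexan-3-ol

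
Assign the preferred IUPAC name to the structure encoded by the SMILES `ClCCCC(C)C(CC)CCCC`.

The parent chain contains 9 carbons (nonane).
The numbering direction is chosen so that the substituent locant set {1,4,5} is lower than {5,6,9} at the first point of difference.
This places a chloro group at C-1; an ethyl group at C-5; a methyl group at C-4.
Substituent prefixes are cited in alphabetical order (multiplying prefixes like di-/tri- are ignored for ordering).
Putting it together: 1-chloro-5-ethyl-4-methylnonane.

1-chloro-5-ethyl-4-methylnonane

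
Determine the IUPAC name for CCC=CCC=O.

hex-3-enal

Counting along the main chain through the –CHO group and the multiple bond gives 6 carbons: the parent is hexane.
An aldehyde (terminal –CHO) is the principal characteristic group, giving the suffix -al.
There is one C=C double bond, indicated by the ending -ene.
Choose the numbering such that the aldehyde carbon is C-1 by definition.
That gives the double bond between C-3 and C-4.
Assembling the pieces gives hex-3-enal.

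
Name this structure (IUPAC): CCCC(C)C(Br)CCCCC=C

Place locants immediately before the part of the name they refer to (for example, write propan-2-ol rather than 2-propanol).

The longest carbon chain that includes the multiple bond has 11 carbons, so the parent hydride is undecane.
The chain contains a C=C double bond, so the unsaturation ending is -ene.
The numbering direction is chosen so that numbering from this end puts the double bond at C-1 rather than C-10.
This places the double bond between C-1 and C-2; a bromo group at C-7; a methyl group at C-8.
Prefixes are listed alphabetically: bromo, methyl.
Assembling the pieces gives 7-bromo-8-methylundec-1-ene.

7-bromo-8-methylundec-1-ene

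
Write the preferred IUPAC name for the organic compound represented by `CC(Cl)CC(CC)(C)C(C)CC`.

The longest carbon chain is 7 atoms: the parent is heptane.
Choose the numbering such that the substituent locant set {2,4,4,5} is lower than {3,4,4,6} at the first point of difference.
That gives a chloro group at C-2; an ethyl group at C-4; methyl groups at C-4 and C-5.
Substituent prefixes are cited in alphabetical order (multiplying prefixes like di-/tri- are ignored for ordering).
Assembling the pieces gives 2-chloro-4-ethyl-4,5-dimethylheptane.

2-chloro-4-ethyl-4,5-dimethylheptane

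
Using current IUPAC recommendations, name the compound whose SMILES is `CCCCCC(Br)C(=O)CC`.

The longest chain bearing the carbonyl is 9 carbons long (nonane).
The highest-priority functional group is a ketone (C=O on an internal carbon), so the name ends in -one.
Choose the numbering such that numbering from this end puts the carbonyl group at C-3 rather than C-7.
This places the carbonyl at C-3; a bromo group at C-4.
Assembling the pieces gives 4-bromononan-3-one.

4-bromononan-3-one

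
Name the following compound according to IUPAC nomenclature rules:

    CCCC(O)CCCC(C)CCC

Counting along the main chain through the –OH group gives 11 carbons: the parent is undecane.
The principal characteristic group is an alcohol (–OH), named with the suffix -ol.
Choose the numbering such that numbering from this end puts the hydroxyl group at C-4 rather than C-8.
That gives the hydroxyl at C-4; a methyl group at C-8.
Assembling the pieces gives 8-methylundecan-4-ol.

8-methylundecan-4-ol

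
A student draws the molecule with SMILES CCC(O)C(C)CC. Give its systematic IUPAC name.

4-methylhexan-3-ol

The longest chain bearing the –OH group is 6 carbons long (hexane).
The highest-priority functional group is an alcohol (–OH), so the name ends in -ol.
Number the chain so that numbering from this end puts the hydroxyl group at C-3 rather than C-4.
That gives the hydroxyl at C-3; a methyl group at C-4.
The name is 4-methylhexan-3-ol.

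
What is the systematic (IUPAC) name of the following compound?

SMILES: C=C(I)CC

The longest carbon chain that includes the multiple bond has 4 carbons, so the parent hydride is butane.
There is one C=C double bond, indicated by the ending -ene.
The numbering direction is chosen so that numbering from this end puts the double bond at C-1 rather than C-3.
This places the double bond between C-1 and C-2; an iodo group at C-2.
Assembling the pieces gives 2-iodobut-1-ene.

2-iodobut-1-ene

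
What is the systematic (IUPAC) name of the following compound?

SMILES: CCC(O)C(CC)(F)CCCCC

Counting along the main chain through the –OH group gives 9 carbons: the parent is nonane.
An alcohol (–OH) is the principal characteristic group, giving the suffix -ol.
Number the chain so that numbering from this end puts the hydroxyl group at C-3 rather than C-7.
That gives the hydroxyl at C-3; an ethyl group at C-4; a fluoro group at C-4.
The substituents are ordered alphabetically, ignoring any di-/tri- multipliers.
Putting it together: 4-ethyl-4-fluorononan-3-ol.

4-ethyl-4-fluorononan-3-ol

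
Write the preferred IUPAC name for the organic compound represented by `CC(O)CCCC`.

hexan-2-ol

Counting along the main chain through the –OH group gives 6 carbons: the parent is hexane.
An alcohol (–OH) is the principal characteristic group, giving the suffix -ol.
The numbering direction is chosen so that numbering from this end puts the hydroxyl group at C-2 rather than C-5.
This places the hydroxyl at C-2.
The name is hexan-2-ol.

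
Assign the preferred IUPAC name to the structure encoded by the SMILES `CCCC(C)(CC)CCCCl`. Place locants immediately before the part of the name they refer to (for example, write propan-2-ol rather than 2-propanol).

The parent chain contains 7 carbons (heptane).
Number the chain so that the substituent locant set {1,4,4} is lower than {4,4,7} at the first point of difference.
With this numbering: a chloro group at C-1; an ethyl group at C-4; a methyl group at C-4.
Substituent prefixes are cited in alphabetical order (multiplying prefixes like di-/tri- are ignored for ordering).
The name is 1-chloro-4-ethyl-4-methylheptane.

1-chloro-4-ethyl-4-methylheptane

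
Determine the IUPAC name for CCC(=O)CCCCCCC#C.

undec-10-yn-3-one

Counting along the main chain through the carbonyl and the multiple bond gives 11 carbons: the parent is undecane.
The principal characteristic group is a ketone (C=O on an internal carbon), named with the suffix -one.
A C≡C triple bond in the chain gives the infix -yne-.
The numbering direction is chosen so that numbering from this end puts the carbonyl group at C-3 rather than C-9.
That gives the carbonyl at C-3; the triple bond between C-10 and C-11.
The name is undec-10-yn-3-one.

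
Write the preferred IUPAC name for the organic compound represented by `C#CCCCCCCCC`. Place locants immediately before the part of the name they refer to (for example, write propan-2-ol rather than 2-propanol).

The longest chain bearing the multiple bond is 10 carbons long (decane).
The chain contains a C≡C triple bond, so the unsaturation ending is -yne.
Number the chain so that numbering from this end puts the triple bond at C-1 rather than C-9.
That gives the triple bond between C-1 and C-2.
Putting it together: dec-1-yne.

dec-1-yne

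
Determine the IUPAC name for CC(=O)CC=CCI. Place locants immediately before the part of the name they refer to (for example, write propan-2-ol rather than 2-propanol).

6-iodohex-4-en-2-one

The longest chain bearing the carbonyl and the multiple bond is 6 carbons long (hexane).
The principal characteristic group is a ketone (C=O on an internal carbon), named with the suffix -one.
A C=C double bond in the chain gives the infix -ene-.
Choose the numbering such that numbering from this end puts the carbonyl group at C-2 rather than C-5.
That gives the carbonyl at C-2; the double bond between C-4 and C-5; an iodo group at C-6.
The name is 6-iodohex-4-en-2-one.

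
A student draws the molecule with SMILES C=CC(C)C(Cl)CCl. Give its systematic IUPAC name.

The longest chain bearing the multiple bond is 5 carbons long (pentane).
There is one C=C double bond, indicated by the ending -ene.
The numbering direction is chosen so that numbering from this end puts the double bond at C-1 rather than C-4.
This places the double bond between C-1 and C-2; chloro groups at C-4 and C-5; a methyl group at C-3.
Substituent prefixes are cited in alphabetical order (multiplying prefixes like di-/tri- are ignored for ordering).
Putting it together: 4,5-dichloro-3-methylpent-1-ene.

4,5-dichloro-3-methylpent-1-ene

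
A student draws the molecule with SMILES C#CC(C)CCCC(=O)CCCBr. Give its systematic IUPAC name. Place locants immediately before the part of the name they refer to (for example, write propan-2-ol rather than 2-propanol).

Counting along the main chain through the carbonyl and the multiple bond gives 10 carbons: the parent is decane.
The highest-priority functional group is a ketone (C=O on an internal carbon), so the name ends in -one.
The chain contains a C≡C triple bond, so the unsaturation ending is -yne.
Number the chain so that numbering from this end puts the carbonyl group at C-4 rather than C-7.
This places the carbonyl at C-4; the triple bond between C-9 and C-10; a bromo group at C-1; a methyl group at C-8.
Substituent prefixes are cited in alphabetical order (multiplying prefixes like di-/tri- are ignored for ordering).
Putting it together: 1-bromo-8-methyldec-9-yn-4-one.

1-bromo-8-methyldec-9-yn-4-one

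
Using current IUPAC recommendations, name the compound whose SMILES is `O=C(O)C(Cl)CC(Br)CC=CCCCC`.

The longest carbon chain that includes the –COOH group and the multiple bond has 11 carbons, so the parent hydride is undecane.
A carboxylic acid (terminal –COOH) is the principal characteristic group, giving the suffix -oic acid.
The chain contains a C=C double bond, so the unsaturation ending is -ene.
Choose the numbering such that the carboxylic acid carbon is C-1 by definition.
With this numbering: the double bond between C-6 and C-7; a bromo group at C-4; a chloro group at C-2.
The substituents are ordered alphabetically, ignoring any di-/tri- multipliers.
Assembling the pieces gives 4-bromo-2-chloroundec-6-enoic acid.

4-bromo-2-chloroundec-6-enoic acid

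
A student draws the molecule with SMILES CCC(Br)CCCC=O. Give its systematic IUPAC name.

5-bromoheptanal

Counting along the main chain through the –CHO group gives 7 carbons: the parent is heptane.
The principal characteristic group is an aldehyde (terminal –CHO), named with the suffix -al.
The numbering direction is chosen so that the aldehyde carbon is C-1 by definition.
With this numbering: a bromo group at C-5.
Assembling the pieces gives 5-bromoheptanal.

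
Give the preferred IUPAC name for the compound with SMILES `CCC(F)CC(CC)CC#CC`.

5-ethyl-7-fluoronon-2-yne

Counting along the main chain through the multiple bond gives 9 carbons: the parent is nonane.
There is one C≡C triple bond, indicated by the ending -yne.
The numbering direction is chosen so that numbering from this end puts the triple bond at C-2 rather than C-7.
That gives the triple bond between C-2 and C-3; an ethyl group at C-5; a fluoro group at C-7.
Prefixes are listed alphabetically: ethyl, fluoro.
The name is 5-ethyl-7-fluoronon-2-yne.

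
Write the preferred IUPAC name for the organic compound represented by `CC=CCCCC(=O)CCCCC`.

dodec-10-en-6-one

The longest chain bearing the carbonyl and the multiple bond is 12 carbons long (dodecane).
The highest-priority functional group is a ketone (C=O on an internal carbon), so the name ends in -one.
A C=C double bond in the chain gives the infix -ene-.
Number the chain so that numbering from this end puts the carbonyl group at C-6 rather than C-7.
This places the carbonyl at C-6; the double bond between C-10 and C-11.
Putting it together: dodec-10-en-6-one.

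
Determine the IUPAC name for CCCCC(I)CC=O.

Counting along the main chain through the –CHO group gives 7 carbons: the parent is heptane.
The highest-priority functional group is an aldehyde (terminal –CHO), so the name ends in -al.
Choose the numbering such that the aldehyde carbon is C-1 by definition.
With this numbering: an iodo group at C-3.
Putting it together: 3-iodoheptanal.

3-iodoheptanal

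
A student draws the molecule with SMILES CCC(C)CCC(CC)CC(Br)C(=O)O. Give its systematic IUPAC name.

The longest chain bearing the –COOH group is 9 carbons long (nonane).
The principal characteristic group is a carboxylic acid (terminal –COOH), named with the suffix -oic acid.
Choose the numbering such that the carboxylic acid carbon is C-1 by definition.
This places a bromo group at C-2; an ethyl group at C-4; a methyl group at C-7.
Prefixes are listed alphabetically: bromo, ethyl, methyl.
Putting it together: 2-bromo-4-ethyl-7-methylnonanoic acid.

2-bromo-4-ethyl-7-methylnonanoic acid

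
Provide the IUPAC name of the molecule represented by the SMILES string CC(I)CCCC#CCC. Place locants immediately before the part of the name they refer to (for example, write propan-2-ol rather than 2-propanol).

The longest chain bearing the multiple bond is 9 carbons long (nonane).
The chain contains a C≡C triple bond, so the unsaturation ending is -yne.
Number the chain so that numbering from this end puts the triple bond at C-3 rather than C-6.
This places the triple bond between C-3 and C-4; an iodo group at C-8.
Assembling the pieces gives 8-iodonon-3-yne.

8-iodonon-3-yne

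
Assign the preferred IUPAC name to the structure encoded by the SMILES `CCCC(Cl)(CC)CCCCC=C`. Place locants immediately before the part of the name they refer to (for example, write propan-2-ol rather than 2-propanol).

7-chloro-7-ethyldec-1-ene

Counting along the main chain through the multiple bond gives 10 carbons: the parent is decane.
The chain contains a C=C double bond, so the unsaturation ending is -ene.
Number the chain so that numbering from this end puts the double bond at C-1 rather than C-9.
This places the double bond between C-1 and C-2; a chloro group at C-7; an ethyl group at C-7.
Substituent prefixes are cited in alphabetical order (multiplying prefixes like di-/tri- are ignored for ordering).
The name is 7-chloro-7-ethyldec-1-ene.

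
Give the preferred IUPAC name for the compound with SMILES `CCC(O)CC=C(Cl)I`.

The longest chain bearing the –OH group and the multiple bond is 6 carbons long (hexane).
The highest-priority functional group is an alcohol (–OH), so the name ends in -ol.
The chain contains a C=C double bond, so the unsaturation ending is -ene.
Number the chain so that numbering from this end puts the hydroxyl group at C-3 rather than C-4.
With this numbering: the hydroxyl at C-3; the double bond between C-5 and C-6; a chloro group at C-6; an iodo group at C-6.
Prefixes are listed alphabetically: chloro, iodo.
Putting it together: 6-chloro-6-iodohex-5-en-3-ol.

6-chloro-6-iodohex-5-en-3-ol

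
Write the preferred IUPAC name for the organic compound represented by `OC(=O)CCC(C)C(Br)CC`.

Counting along the main chain through the –COOH group gives 7 carbons: the parent is heptane.
A carboxylic acid (terminal –COOH) is the principal characteristic group, giving the suffix -oic acid.
The numbering direction is chosen so that the carboxylic acid carbon is C-1 by definition.
With this numbering: a bromo group at C-5; a methyl group at C-4.
Substituent prefixes are cited in alphabetical order (multiplying prefixes like di-/tri- are ignored for ordering).
Assembling the pieces gives 5-bromo-4-methylheptanoic acid.

5-bromo-4-methylheptanoic acid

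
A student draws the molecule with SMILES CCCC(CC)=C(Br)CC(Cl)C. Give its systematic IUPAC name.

The longest chain bearing the multiple bond is 8 carbons long (octane).
A C=C double bond in the chain gives the infix -ene-.
Number the chain so that the substituent locant set {2,4,5} is lower than {4,5,7} at the first point of difference.
This places the double bond between C-4 and C-5; a bromo group at C-4; a chloro group at C-2; an ethyl group at C-5.
Substituent prefixes are cited in alphabetical order (multiplying prefixes like di-/tri- are ignored for ordering).
The name is 4-bromo-2-chloro-5-ethyloct-4-ene.

4-bromo-2-chloro-5-ethyloct-4-ene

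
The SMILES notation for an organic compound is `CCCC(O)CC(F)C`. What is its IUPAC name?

Counting along the main chain through the –OH group gives 7 carbons: the parent is heptane.
The principal characteristic group is an alcohol (–OH), named with the suffix -ol.
Number the chain so that the substituent locant set {2} is lower than {6} at the first point of difference.
This places the hydroxyl at C-4; a fluoro group at C-2.
The name is 2-fluoroheptan-4-ol.

2-fluoroheptan-4-ol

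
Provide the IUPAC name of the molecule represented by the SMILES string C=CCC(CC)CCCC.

The longest carbon chain that includes the multiple bond has 8 carbons, so the parent hydride is octane.
There is one C=C double bond, indicated by the ending -ene.
Choose the numbering such that numbering from this end puts the double bond at C-1 rather than C-7.
This places the double bond between C-1 and C-2; an ethyl group at C-4.
Putting it together: 4-ethyloct-1-ene.

4-ethyloct-1-ene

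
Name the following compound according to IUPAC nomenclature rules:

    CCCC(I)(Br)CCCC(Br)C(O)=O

The longest chain bearing the –COOH group is 9 carbons long (nonane).
The highest-priority functional group is a carboxylic acid (terminal –COOH), so the name ends in -oic acid.
Choose the numbering such that the carboxylic acid carbon is C-1 by definition.
This places bromo groups at C-2 and C-6; an iodo group at C-6.
Prefixes are listed alphabetically: bromo, iodo.
Putting it together: 2,6-dibromo-6-iodononanoic acid.

2,6-dibromo-6-iodononanoic acid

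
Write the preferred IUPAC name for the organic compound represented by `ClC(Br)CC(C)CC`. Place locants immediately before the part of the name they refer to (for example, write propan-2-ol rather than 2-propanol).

1-bromo-1-chloro-3-methylpentane

The longest carbon chain is 5 atoms: the parent is pentane.
The numbering direction is chosen so that the substituent locant set {1,1,3} is lower than {3,5,5} at the first point of difference.
With this numbering: a bromo group at C-1; a chloro group at C-1; a methyl group at C-3.
The substituents are ordered alphabetically, ignoring any di-/tri- multipliers.
Assembling the pieces gives 1-bromo-1-chloro-3-methylpentane.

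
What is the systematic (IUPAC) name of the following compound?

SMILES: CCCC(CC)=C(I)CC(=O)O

4-ethyl-3-iodohept-3-enoic acid

The longest carbon chain that includes the –COOH group and the multiple bond has 7 carbons, so the parent hydride is heptane.
A carboxylic acid (terminal –COOH) is the principal characteristic group, giving the suffix -oic acid.
A C=C double bond in the chain gives the infix -ene-.
The numbering direction is chosen so that the carboxylic acid carbon is C-1 by definition.
This places the double bond between C-3 and C-4; an ethyl group at C-4; an iodo group at C-3.
The substituents are ordered alphabetically, ignoring any di-/tri- multipliers.
Putting it together: 4-ethyl-3-iodohept-3-enoic acid.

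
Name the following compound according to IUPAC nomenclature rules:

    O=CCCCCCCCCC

Counting along the main chain through the –CHO group gives 10 carbons: the parent is decane.
An aldehyde (terminal –CHO) is the principal characteristic group, giving the suffix -al.
Number the chain so that the aldehyde carbon is C-1 by definition.
Assembling the pieces gives decanal.

decanal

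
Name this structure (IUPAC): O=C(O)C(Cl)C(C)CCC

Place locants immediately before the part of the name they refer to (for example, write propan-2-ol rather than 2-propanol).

Counting along the main chain through the –COOH group gives 6 carbons: the parent is hexane.
A carboxylic acid (terminal –COOH) is the principal characteristic group, giving the suffix -oic acid.
Choose the numbering such that the carboxylic acid carbon is C-1 by definition.
With this numbering: a chloro group at C-2; a methyl group at C-3.
The substituents are ordered alphabetically, ignoring any di-/tri- multipliers.
Assembling the pieces gives 2-chloro-3-methylhexanoic acid.

2-chloro-3-methylhexanoic acid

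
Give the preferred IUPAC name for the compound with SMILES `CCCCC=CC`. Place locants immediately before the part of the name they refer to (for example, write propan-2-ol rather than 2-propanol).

The longest chain bearing the multiple bond is 7 carbons long (heptane).
The chain contains a C=C double bond, so the unsaturation ending is -ene.
Choose the numbering such that numbering from this end puts the double bond at C-2 rather than C-5.
This places the double bond between C-2 and C-3.
The name is hept-2-ene.

hept-2-ene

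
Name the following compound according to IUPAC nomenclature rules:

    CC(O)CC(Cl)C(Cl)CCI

4,5-dichloro-7-iodoheptan-2-ol

The longest carbon chain that includes the –OH group has 7 carbons, so the parent hydride is heptane.
The highest-priority functional group is an alcohol (–OH), so the name ends in -ol.
The numbering direction is chosen so that numbering from this end puts the hydroxyl group at C-2 rather than C-6.
With this numbering: the hydroxyl at C-2; chloro groups at C-4 and C-5; an iodo group at C-7.
Prefixes are listed alphabetically: chloro, iodo.
The name is 4,5-dichloro-7-iodoheptan-2-ol.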